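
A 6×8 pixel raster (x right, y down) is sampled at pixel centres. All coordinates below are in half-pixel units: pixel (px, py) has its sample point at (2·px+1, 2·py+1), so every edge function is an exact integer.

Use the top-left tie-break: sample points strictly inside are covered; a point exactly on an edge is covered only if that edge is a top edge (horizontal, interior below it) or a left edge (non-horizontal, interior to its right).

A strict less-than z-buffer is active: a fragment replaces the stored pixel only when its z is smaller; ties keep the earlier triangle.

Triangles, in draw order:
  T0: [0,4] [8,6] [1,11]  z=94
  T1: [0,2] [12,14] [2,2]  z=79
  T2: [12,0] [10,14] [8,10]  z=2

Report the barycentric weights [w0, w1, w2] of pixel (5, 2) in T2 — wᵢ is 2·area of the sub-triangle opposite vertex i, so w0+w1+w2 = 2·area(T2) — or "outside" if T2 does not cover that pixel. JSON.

T0:
  2·area = 54
  edge (0, 4)→(8, 6): d=(8,2) right/bottom  bias=-1
  edge (8, 6)→(1, 11): d=(-7,5) right/bottom  bias=-1
  edge (1, 11)→(0, 4): d=(-1,-7) top-left  bias=+0
    (0,2)@(1, 5): e=[6,42,6] → █
    (1,2)@(3, 5): e=[2,32,20] → █
    (2,2)@(5, 5): e=[-2,22,34] → ·
    (0,3)@(1, 7): e=[22,28,4] → █
    (2,3)@(5, 7): e=[14,8,32] → █
    (3,3)@(7, 7): e=[10,-2,46] → ·
    (0,4)@(1, 9): e=[38,14,2] → █
    (2,4)@(5, 9): e=[30,-6,30] → ·
    (0,5)@(1, 11): e=[54,0,0] → ·  [on edge]
    (1,5)@(3, 11): e=[50,-10,14] → ·
  covered (7 px):
    · · · · · ·
    · · · · · ·
    █ █ · · · ·
    █ █ █ · · ·
    █ █ · · · ·
    · · · · · ·
    · · · · · ·
    · · · · · ·
T1:
  2·area = 24  (B↔C swapped to make it positive)
  edge (0, 2)→(2, 2): d=(2,0) top-left  bias=+0
  edge (2, 2)→(12, 14): d=(10,12) right/bottom  bias=-1
  edge (12, 14)→(0, 2): d=(-12,-12) top-left  bias=+0
    (0,1)@(1, 3): e=[2,22,0] → █  [on edge]
    (1,1)@(3, 3): e=[2,-2,24] → ·
    (0,2)@(1, 5): e=[6,42,-24] → ·
    (1,2)@(3, 5): e=[6,18,0] → █  [on edge]
    (2,2)@(5, 5): e=[6,-6,24] → ·
    (1,3)@(3, 7): e=[10,38,-24] → ·
    (2,3)@(5, 7): e=[10,14,0] → █  [on edge]
    (3,3)@(7, 7): e=[10,-10,24] → ·
    (2,4)@(5, 9): e=[14,34,-24] → ·
    (3,4)@(7, 9): e=[14,10,0] → █  [on edge]
    (4,4)@(9, 9): e=[14,-14,24] → ·
    (3,5)@(7, 11): e=[18,30,-24] → ·
    (4,5)@(9, 11): e=[18,6,0] → █  [on edge]
    (5,6)@(11, 13): e=[22,2,0] → █  [on edge]
  covered (6 px):
    · · · · · ·
    █ · · · · ·
    · █ · · · ·
    · · █ · · ·
    · · · █ · ·
    · · · · █ ·
    · · · · · █
    · · · · · ·
T2:
  2·area = 36
  edge (12, 0)→(10, 14): d=(-2,14) right/bottom  bias=-1
  edge (10, 14)→(8, 10): d=(-2,-4) top-left  bias=+0
  edge (8, 10)→(12, 0): d=(4,-10) top-left  bias=+0
    (5,1)@(11, 3): e=[8,26,2] → █
    (5,2)@(11, 5): e=[4,22,10] → █
    (5,3)@(11, 7): e=[0,18,18] → ·  [on edge]
    (4,4)@(9, 9): e=[24,6,6] → █
    (5,4)@(11, 9): e=[-4,14,26] → ·
    (4,5)@(9, 11): e=[20,2,14] → █
    (5,5)@(11, 11): e=[-8,10,34] → ·
    (4,6)@(9, 13): e=[16,-2,22] → ·
  covered (4 px):
    · · · · · ·
    · · · · · █
    · · · · · █
    · · · · · ·
    · · · · █ ·
    · · · · █ ·
    · · · · · ·
    · · · · · ·

Answer: [22,10,4]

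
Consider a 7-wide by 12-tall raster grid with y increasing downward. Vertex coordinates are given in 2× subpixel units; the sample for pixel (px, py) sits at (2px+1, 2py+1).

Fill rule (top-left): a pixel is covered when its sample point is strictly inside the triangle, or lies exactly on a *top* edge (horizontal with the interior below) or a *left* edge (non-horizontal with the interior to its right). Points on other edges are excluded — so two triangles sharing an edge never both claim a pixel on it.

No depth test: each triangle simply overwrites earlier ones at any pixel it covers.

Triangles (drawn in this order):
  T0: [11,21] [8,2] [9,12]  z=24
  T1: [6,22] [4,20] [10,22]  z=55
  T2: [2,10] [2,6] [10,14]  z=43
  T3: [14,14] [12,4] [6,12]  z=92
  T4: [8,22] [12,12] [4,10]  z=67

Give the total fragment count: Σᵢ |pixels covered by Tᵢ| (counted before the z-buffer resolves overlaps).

T0:
  2·area = 11  (B↔C swapped to make it positive)
  edge (11, 21)→(9, 12): d=(-2,-9) top-left  bias=+0
  edge (9, 12)→(8, 2): d=(-1,-10) top-left  bias=+0
  edge (8, 2)→(11, 21): d=(3,19) right/bottom  bias=-1
    (3,1)@(7, 3): e=[0,-11,22] → ·  [on edge]
    (4,4)@(9, 9): e=[6,3,2] → #
    (5,4)@(11, 9): e=[24,23,-36] → ·
    (4,5)@(9, 11): e=[2,1,8] → #
    (5,5)@(11, 11): e=[20,21,-30] → ·
    (4,6)@(9, 13): e=[-2,-1,14] → ·
    (5,10)@(11, 21): e=[0,11,0] → ·  [on edge]
  covered (2 px):
    · · · · · · ·
    · · · · · · ·
    · · · · · · ·
    · · · · · · ·
    · · · · # · ·
    · · · · # · ·
    · · · · · · ·
    · · · · · · ·
    · · · · · · ·
    · · · · · · ·
    · · · · · · ·
    · · · · · · ·
T1:
  2·area = 8
  edge (6, 22)→(4, 20): d=(-2,-2) top-left  bias=+0
  edge (4, 20)→(10, 22): d=(6,2) right/bottom  bias=-1
  edge (10, 22)→(6, 22): d=(-4,0) right/bottom  bias=-1
    (0,8)@(1, 17): e=[0,-12,20] → ·  [on edge]
    (0,9)@(1, 19): e=[-4,0,12] → ·  [on edge]
    (1,9)@(3, 19): e=[0,-4,12] → ·  [on edge]
    (2,10)@(5, 21): e=[0,4,4] → #  [on edge]
    (3,10)@(7, 21): e=[4,0,4] → ·  [on edge]
    (2,11)@(5, 23): e=[-4,16,-4] → ·
    (3,11)@(7, 23): e=[0,12,-4] → ·  [on edge]
    (6,11)@(13, 23): e=[12,0,-4] → ·  [on edge]
  covered (1 px):
    · · · · · · ·
    · · · · · · ·
    · · · · · · ·
    · · · · · · ·
    · · · · · · ·
    · · · · · · ·
    · · · · · · ·
    · · · · · · ·
    · · · · · · ·
    · · · · · · ·
    · · # · · · ·
    · · · · · · ·
T2:
  2·area = 32
  edge (2, 10)→(2, 6): d=(0,-4) top-left  bias=+0
  edge (2, 6)→(10, 14): d=(8,8) right/bottom  bias=-1
  edge (10, 14)→(2, 10): d=(-8,-4) top-left  bias=+0
    (0,2)@(1, 5): e=[-4,0,36] → ·  [on edge]
    (1,3)@(3, 7): e=[4,0,28] → ·  [on edge]
    (1,4)@(3, 9): e=[4,16,12] → #
    (2,4)@(5, 9): e=[12,0,20] → ·  [on edge]
    (1,5)@(3, 11): e=[4,32,-4] → ·
    (2,5)@(5, 11): e=[12,16,4] → #
    (3,5)@(7, 11): e=[20,0,12] → ·  [on edge]
    (2,6)@(5, 13): e=[12,32,-12] → ·
    (4,6)@(9, 13): e=[28,0,4] → ·  [on edge]
    (5,7)@(11, 15): e=[36,0,-4] → ·  [on edge]
    (6,8)@(13, 17): e=[44,0,-12] → ·  [on edge]
  covered (2 px):
    · · · · · · ·
    · · · · · · ·
    · · · · · · ·
    · · · · · · ·
    · # · · · · ·
    · · # · · · ·
    · · · · · · ·
    · · · · · · ·
    · · · · · · ·
    · · · · · · ·
    · · · · · · ·
    · · · · · · ·
T3:
  2·area = 76  (B↔C swapped to make it positive)
  edge (14, 14)→(6, 12): d=(-8,-2) top-left  bias=+0
  edge (6, 12)→(12, 4): d=(6,-8) top-left  bias=+0
  edge (12, 4)→(14, 14): d=(2,10) right/bottom  bias=-1
    (5,3)@(11, 7): e=[50,10,16] → #
    (6,3)@(13, 7): e=[54,26,-4] → ·
    (4,4)@(9, 9): e=[30,6,40] → #
    (6,4)@(13, 9): e=[38,38,0] → ·  [on edge]
    (3,5)@(7, 11): e=[10,2,64] → #
    (6,5)@(13, 11): e=[22,50,4] → #
    (3,6)@(7, 13): e=[-6,14,68] → ·
    (4,6)@(9, 13): e=[-2,30,48] → ·
    (5,6)@(11, 13): e=[2,46,28] → #
    (5,7)@(11, 15): e=[-14,58,32] → ·
    (6,7)@(13, 15): e=[-10,74,12] → ·
  covered (9 px):
    · · · · · · ·
    · · · · · · ·
    · · · · · · ·
    · · · · · # ·
    · · · · # # ·
    · · · # # # #
    · · · · · # #
    · · · · · · ·
    · · · · · · ·
    · · · · · · ·
    · · · · · · ·
    · · · · · · ·
T4:
  2·area = 88  (B↔C swapped to make it positive)
  edge (8, 22)→(4, 10): d=(-4,-12) top-left  bias=+0
  edge (4, 10)→(12, 12): d=(8,2) right/bottom  bias=-1
  edge (12, 12)→(8, 22): d=(-4,10) right/bottom  bias=-1
    (0,0)@(1, 1): e=[0,-66,154] → ·  [on edge]
    (1,3)@(3, 7): e=[0,-22,110] → ·  [on edge]
    (2,5)@(5, 11): e=[8,6,74] → #
    (3,5)@(7, 11): e=[32,2,54] → #
    (4,5)@(9, 11): e=[56,-2,34] → ·
    (2,6)@(5, 13): e=[0,22,66] → #  [on edge]
    (4,6)@(9, 13): e=[48,14,26] → #
    (5,6)@(11, 13): e=[72,10,6] → #
    (6,6)@(13, 13): e=[96,6,-14] → ·
    (2,7)@(5, 15): e=[-8,38,58] → ·
    (3,7)@(7, 15): e=[16,34,38] → #
    (5,7)@(11, 15): e=[64,26,-2] → ·
    (3,9)@(7, 19): e=[0,66,22] → #  [on edge]
  covered (12 px):
    · · · · · · ·
    · · · · · · ·
    · · · · · · ·
    · · · · · · ·
    · · · · · · ·
    · · # # · · ·
    · · # # # # ·
    · · · # # · ·
    · · · # # · ·
    · · · # # · ·
    · · · · · · ·
    · · · · · · ·

Result: 26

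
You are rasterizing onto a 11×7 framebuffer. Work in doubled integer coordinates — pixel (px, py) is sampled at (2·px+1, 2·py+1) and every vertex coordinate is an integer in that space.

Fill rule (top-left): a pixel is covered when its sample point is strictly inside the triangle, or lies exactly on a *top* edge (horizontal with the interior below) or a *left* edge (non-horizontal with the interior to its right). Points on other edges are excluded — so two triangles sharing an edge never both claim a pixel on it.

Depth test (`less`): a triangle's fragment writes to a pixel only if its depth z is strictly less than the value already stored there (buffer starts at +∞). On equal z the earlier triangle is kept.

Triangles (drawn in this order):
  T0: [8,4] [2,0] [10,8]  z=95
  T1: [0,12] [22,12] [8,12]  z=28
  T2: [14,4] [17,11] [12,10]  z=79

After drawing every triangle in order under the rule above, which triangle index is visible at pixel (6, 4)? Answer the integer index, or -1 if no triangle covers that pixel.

T0:
  2·area = 16  (B↔C swapped to make it positive)
  edge (8, 4)→(10, 8): d=(2,4) right/bottom  bias=-1
  edge (10, 8)→(2, 0): d=(-8,-8) top-left  bias=+0
  edge (2, 0)→(8, 4): d=(6,4) right/bottom  bias=-1
    (1,0)@(3, 1): e=[14,0,2] → █  [on edge]
    (2,0)@(5, 1): e=[6,16,-6] → ·
    (1,1)@(3, 3): e=[18,-16,14] → ·
    (2,1)@(5, 3): e=[10,0,6] → █  [on edge]
    (3,1)@(7, 3): e=[2,16,-2] → ·
    (2,2)@(5, 5): e=[14,-16,18] → ·
    (3,2)@(7, 5): e=[6,0,10] → █  [on edge]
    (4,2)@(9, 5): e=[-2,16,2] → ·
    (3,3)@(7, 7): e=[10,-16,22] → ·
    (4,3)@(9, 7): e=[2,0,14] → █  [on edge]
    (5,3)@(11, 7): e=[-6,16,6] → ·
    (4,4)@(9, 9): e=[6,-16,26] → ·
    (5,4)@(11, 9): e=[-2,0,18] → ·  [on edge]
    (6,5)@(13, 11): e=[-6,0,22] → ·  [on edge]
    (7,6)@(15, 13): e=[-10,0,26] → ·  [on edge]
  covered (4 px):
    · █ · · · · · · · · ·
    · · █ · · · · · · · ·
    · · · █ · · · · · · ·
    · · · · █ · · · · · ·
    · · · · · · · · · · ·
    · · · · · · · · · · ·
    · · · · · · · · · · ·
T1:
  degenerate (2·area = 0) — covers nothing
T2:
  2·area = 32
  edge (14, 4)→(17, 11): d=(3,7) right/bottom  bias=-1
  edge (17, 11)→(12, 10): d=(-5,-1) top-left  bias=+0
  edge (12, 10)→(14, 4): d=(2,-6) top-left  bias=+0
    (7,0)@(15, 1): e=[-16,48,0] → ·  [on edge]
    (6,3)@(13, 7): e=[16,16,0] → █  [on edge]
    (7,3)@(15, 7): e=[2,18,12] → █
    (8,3)@(17, 7): e=[-12,20,24] → ·
    (3,4)@(7, 9): e=[64,0,-32] → ·  [on edge]
    (6,4)@(13, 9): e=[22,6,4] → █
    (8,4)@(17, 9): e=[-6,10,28] → ·
    (6,5)@(13, 11): e=[28,-4,8] → ·
    (7,5)@(15, 11): e=[14,-2,20] → ·
    (8,5)@(17, 11): e=[0,0,32] → ·  [on edge]
    (5,6)@(11, 13): e=[48,-16,0] → ·  [on edge]
  covered (4 px):
    · · · · · · · · · · ·
    · · · · · · · · · · ·
    · · · · · · · · · · ·
    · · · · · · █ █ · · ·
    · · · · · · █ █ · · ·
    · · · · · · · · · · ·
    · · · · · · · · · · ·

Z-buffer (winner per pixel, '.' = empty):
  . 0 . . . . . . . . .
  . . 0 . . . . . . . .
  . . . 0 . . . . . . .
  . . . . 0 . 2 2 . . .
  . . . . . . 2 2 . . .
  . . . . . . . . . . .
  . . . . . . . . . . .

Result: 2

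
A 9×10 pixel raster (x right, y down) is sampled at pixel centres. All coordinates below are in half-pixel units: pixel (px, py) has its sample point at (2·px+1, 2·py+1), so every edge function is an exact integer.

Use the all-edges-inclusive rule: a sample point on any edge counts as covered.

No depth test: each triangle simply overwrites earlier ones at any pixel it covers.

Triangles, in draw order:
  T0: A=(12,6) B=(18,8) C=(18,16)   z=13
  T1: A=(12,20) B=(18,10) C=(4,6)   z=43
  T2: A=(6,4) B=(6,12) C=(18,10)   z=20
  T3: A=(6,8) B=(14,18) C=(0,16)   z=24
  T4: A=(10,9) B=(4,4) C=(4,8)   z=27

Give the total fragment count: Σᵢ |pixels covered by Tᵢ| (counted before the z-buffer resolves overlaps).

T0:
  2·area = 48
  edge (12, 6)→(18, 8): d=(6,2) inclusive
  edge (18, 8)→(18, 16): d=(0,8) inclusive
  edge (18, 16)→(12, 6): d=(-6,-10) inclusive
    (4,0)@(9, 1): e=[-24,72,0] → ·  [on edge]
    (1,1)@(3, 3): e=[0,120,-72] → ·  [on edge]
    (4,2)@(9, 5): e=[0,72,-24] → ·  [on edge]
    (6,3)@(13, 7): e=[4,40,4] → █
    (7,3)@(15, 7): e=[0,24,24] → █  [on edge]
    (8,3)@(17, 7): e=[-4,8,44] → ·
    (6,4)@(13, 9): e=[16,40,-8] → ·
    (7,4)@(15, 9): e=[12,24,12] → █
    (8,4)@(17, 9): e=[8,8,32] → █
    (7,5)@(15, 11): e=[24,24,0] → █  [on edge]
    (7,6)@(15, 13): e=[36,24,-12] → ·
    (8,6)@(17, 13): e=[32,8,8] → █
  covered (7 px):
    · · · · · · · · ·
    · · · · · · · · ·
    · · · · · · · · ·
    · · · · · · █ █ ·
    · · · · · · · █ █
    · · · · · · · █ █
    · · · · · · · · █
    · · · · · · · · ·
    · · · · · · · · ·
    · · · · · · · · ·
T1:
  2·area = 164  (B↔C swapped to make it positive)
  edge (12, 20)→(4, 6): d=(-8,-14) inclusive
  edge (4, 6)→(18, 10): d=(14,4) inclusive
  edge (18, 10)→(12, 20): d=(-6,10) inclusive
    (2,3)@(5, 7): e=[6,10,148] → █
    (3,3)@(7, 7): e=[34,2,128] → █
    (4,3)@(9, 7): e=[62,-6,108] → ·
    (2,4)@(5, 9): e=[-10,38,136] → ·
    (3,4)@(7, 9): e=[18,30,116] → █
    (4,4)@(9, 9): e=[46,22,96] → █
    (5,4)@(11, 9): e=[74,14,76] → █
    (6,4)@(13, 9): e=[102,6,56] → █
    (7,4)@(15, 9): e=[130,-2,36] → ·
    (3,5)@(7, 11): e=[2,58,104] → █
    (7,5)@(15, 11): e=[114,26,24] → █
    (8,5)@(17, 11): e=[142,18,4] → █
    (7,7)@(15, 15): e=[82,82,0] → █  [on edge]
  covered (21 px):
    · · · · · · · · ·
    · · · · · · · · ·
    · · · · · · · · ·
    · · █ █ · · · · ·
    · · · █ █ █ █ · ·
    · · · █ █ █ █ █ █
    · · · · █ █ █ █ ·
    · · · · · █ █ █ ·
    · · · · · █ █ · ·
    · · · · · · · · ·
T2:
  2·area = 96  (B↔C swapped to make it positive)
  edge (6, 4)→(18, 10): d=(12,6) inclusive
  edge (18, 10)→(6, 12): d=(-12,2) inclusive
  edge (6, 12)→(6, 4): d=(0,-8) inclusive
    (3,2)@(7, 5): e=[6,82,8] → █
    (4,2)@(9, 5): e=[-6,78,24] → ·
    (3,3)@(7, 7): e=[30,58,8] → █
    (4,3)@(9, 7): e=[18,54,24] → █
    (5,3)@(11, 7): e=[6,50,40] → █
    (6,3)@(13, 7): e=[-6,46,56] → ·
    (3,4)@(7, 9): e=[54,34,8] → █
    (6,4)@(13, 9): e=[18,22,56] → █
    (7,4)@(15, 9): e=[6,18,72] → █
    (8,4)@(17, 9): e=[-6,14,88] → ·
    (3,5)@(7, 11): e=[78,10,8] → █
    (6,5)@(13, 11): e=[42,-2,56] → ·
  covered (12 px):
    · · · · · · · · ·
    · · · · · · · · ·
    · · · █ · · · · ·
    · · · █ █ █ · · ·
    · · · █ █ █ █ █ ·
    · · · █ █ █ · · ·
    · · · · · · · · ·
    · · · · · · · · ·
    · · · · · · · · ·
    · · · · · · · · ·
T3:
  2·area = 124
  edge (6, 8)→(14, 18): d=(8,10) inclusive
  edge (14, 18)→(0, 16): d=(-14,-2) inclusive
  edge (0, 16)→(6, 8): d=(6,-8) inclusive
    (2,5)@(5, 11): e=[34,80,10] → █
    (3,5)@(7, 11): e=[14,84,26] → █
    (4,5)@(9, 11): e=[-6,88,42] → ·
    (1,6)@(3, 13): e=[70,48,6] → █
    (4,6)@(9, 13): e=[10,60,54] → █
    (5,6)@(11, 13): e=[-10,64,70] → ·
    (0,7)@(1, 15): e=[106,16,2] → █
    (5,7)@(11, 15): e=[6,36,82] → █
    (6,7)@(13, 15): e=[-14,40,98] → ·
    (0,8)@(1, 17): e=[122,-12,14] → ·
    (1,8)@(3, 17): e=[102,-8,30] → ·
    (2,8)@(5, 17): e=[82,-4,46] → ·
    (3,8)@(7, 17): e=[62,0,62] → █  [on edge]
  covered (16 px):
    · · · · · · · · ·
    · · · · · · · · ·
    · · · · · · · · ·
    · · · · · · · · ·
    · · · · · · · · ·
    · · █ █ · · · · ·
    · █ █ █ █ · · · ·
    █ █ █ █ █ █ · · ·
    · · · █ █ █ █ · ·
    · · · · · · · · ·
T4:
  2·area = 24  (B↔C swapped to make it positive)
  edge (10, 9)→(4, 8): d=(-6,-1) inclusive
  edge (4, 8)→(4, 4): d=(0,-4) inclusive
  edge (4, 4)→(10, 9): d=(6,5) inclusive
    (2,2)@(5, 5): e=[19,4,1] → █
    (3,2)@(7, 5): e=[21,12,-9] → ·
    (2,3)@(5, 7): e=[7,4,13] → █
    (3,3)@(7, 7): e=[9,12,3] → █
    (4,3)@(9, 7): e=[11,20,-7] → ·
    (2,4)@(5, 9): e=[-5,4,25] → ·
    (3,4)@(7, 9): e=[-3,12,15] → ·
  covered (3 px):
    · · · · · · · · ·
    · · · · · · · · ·
    · · █ · · · · · ·
    · · █ █ · · · · ·
    · · · · · · · · ·
    · · · · · · · · ·
    · · · · · · · · ·
    · · · · · · · · ·
    · · · · · · · · ·
    · · · · · · · · ·

Answer: 59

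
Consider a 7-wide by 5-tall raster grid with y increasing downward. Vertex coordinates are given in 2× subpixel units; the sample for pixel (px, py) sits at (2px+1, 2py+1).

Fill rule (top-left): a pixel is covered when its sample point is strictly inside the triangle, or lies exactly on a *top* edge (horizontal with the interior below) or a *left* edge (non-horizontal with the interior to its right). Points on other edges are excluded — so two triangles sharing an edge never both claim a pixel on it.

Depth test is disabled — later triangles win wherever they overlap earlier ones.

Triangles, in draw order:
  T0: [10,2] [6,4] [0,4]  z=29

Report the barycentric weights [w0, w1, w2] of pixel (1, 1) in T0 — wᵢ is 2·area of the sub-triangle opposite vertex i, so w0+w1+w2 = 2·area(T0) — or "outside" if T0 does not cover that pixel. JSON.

T0:
  2·area = 12
  edge (10, 2)→(6, 4): d=(-4,2) right/bottom  bias=-1
  edge (6, 4)→(0, 4): d=(-6,0) right/bottom  bias=-1
  edge (0, 4)→(10, 2): d=(10,-2) top-left  bias=+0
    (2,1)@(5, 3): e=[6,6,0] → X  [on edge]
    (3,1)@(7, 3): e=[2,6,4] → X
    (4,1)@(9, 3): e=[-2,6,8] → .
    (2,2)@(5, 5): e=[-2,-6,20] → .
    (3,2)@(7, 5): e=[-6,-6,24] → .
  covered (2 px):
    . . . . . . .
    . . X X . . .
    . . . . . . .
    . . . . . . .
    . . . . . . .

Result: "outside"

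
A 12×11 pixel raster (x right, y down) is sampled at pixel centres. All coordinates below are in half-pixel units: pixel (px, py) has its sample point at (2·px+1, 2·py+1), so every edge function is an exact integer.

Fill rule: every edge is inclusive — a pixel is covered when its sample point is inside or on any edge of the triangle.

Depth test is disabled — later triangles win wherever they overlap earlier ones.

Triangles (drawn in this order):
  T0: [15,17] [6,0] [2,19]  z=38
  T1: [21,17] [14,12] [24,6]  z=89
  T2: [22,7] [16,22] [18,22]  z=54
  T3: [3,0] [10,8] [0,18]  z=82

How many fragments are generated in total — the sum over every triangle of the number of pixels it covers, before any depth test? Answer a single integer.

T0:
  2·area = 239  (B↔C swapped to make it positive)
  edge (15, 17)→(2, 19): d=(-13,2) inclusive
  edge (2, 19)→(6, 0): d=(4,-19) inclusive
  edge (6, 0)→(15, 17): d=(9,17) inclusive
    (3,1)@(7, 3): e=[198,31,10] → #
    (4,1)@(9, 3): e=[194,69,-24] → ·
    (2,2)@(5, 5): e=[176,1,62] → #
    (4,2)@(9, 5): e=[168,77,-6] → ·
    (2,3)@(5, 7): e=[150,9,80] → #
    (4,3)@(9, 7): e=[142,85,12] → #
    (5,3)@(11, 7): e=[138,123,-22] → ·
    (2,4)@(5, 9): e=[124,17,98] → #
    (5,4)@(11, 9): e=[112,131,-4] → ·
    (2,5)@(5, 11): e=[98,25,116] → #
    (5,5)@(11, 11): e=[86,139,14] → #
    (6,5)@(13, 11): e=[82,177,-20] → ·
    (7,8)@(15, 17): e=[0,239,0] → #  [on edge]
  covered (30 px):
    · · · · · · · · · · · ·
    · · · # · · · · · · · ·
    · · # # · · · · · · · ·
    · · # # # · · · · · · ·
    · · # # # · · · · · · ·
    · · # # # # · · · · · ·
    · · # # # # · · · · · ·
    · # # # # # # · · · · ·
    · # # # # # # # · · · ·
    · · · · · · · · · · · ·
    · · · · · · · · · · · ·
T1:
  2·area = 92
  edge (21, 17)→(14, 12): d=(-7,-5) inclusive
  edge (14, 12)→(24, 6): d=(10,-6) inclusive
  edge (24, 6)→(21, 17): d=(-3,11) inclusive
    (3,3)@(7, 7): e=[0,-92,184] → ·  [on edge]
    (11,3)@(23, 7): e=[80,4,8] → #
    (9,4)@(19, 9): e=[46,0,46] → #  [on edge]
    (10,4)@(21, 9): e=[56,12,24] → #
    (8,5)@(17, 11): e=[22,8,62] → #
    (11,5)@(23, 11): e=[52,44,-4] → ·
    (8,6)@(17, 13): e=[8,28,56] → #
    (11,6)@(23, 13): e=[38,64,-10] → ·
    (4,7)@(9, 15): e=[-46,0,138] → ·  [on edge]
    (8,7)@(17, 15): e=[-6,48,50] → ·
    (9,7)@(19, 15): e=[4,60,28] → #
    (11,7)@(23, 15): e=[24,84,-16] → ·
    (10,8)@(21, 17): e=[0,92,0] → #  [on edge]
  covered (13 px):
    · · · · · · · · · · · ·
    · · · · · · · · · · · ·
    · · · · · · · · · · · ·
    · · · · · · · · · · · #
    · · · · · · · · · # # #
    · · · · · · · · # # # ·
    · · · · · · · · # # # ·
    · · · · · · · · · # # ·
    · · · · · · · · · · # ·
    · · · · · · · · · · · ·
    · · · · · · · · · · · ·
T2:
  2·area = 30  (B↔C swapped to make it positive)
  edge (22, 7)→(18, 22): d=(-4,15) inclusive
  edge (18, 22)→(16, 22): d=(-2,0) inclusive
  edge (16, 22)→(22, 7): d=(6,-15) inclusive
    (9,7)@(19, 15): e=[13,14,3] → #
    (10,7)@(21, 15): e=[-17,14,33] → ·
    (9,8)@(19, 17): e=[5,10,15] → #
    (10,8)@(21, 17): e=[-25,10,45] → ·
    (9,9)@(19, 19): e=[-3,6,27] → ·
    (8,10)@(17, 21): e=[19,2,9] → #
    (9,10)@(19, 21): e=[-11,2,39] → ·
  covered (3 px):
    · · · · · · · · · · · ·
    · · · · · · · · · · · ·
    · · · · · · · · · · · ·
    · · · · · · · · · · · ·
    · · · · · · · · · · · ·
    · · · · · · · · · · · ·
    · · · · · · · · · · · ·
    · · · · · · · · · # · ·
    · · · · · · · · · # · ·
    · · · · · · · · · · · ·
    · · · · · · · · # · · ·
T3:
  2·area = 150
  edge (3, 0)→(10, 8): d=(7,8) inclusive
  edge (10, 8)→(0, 18): d=(-10,10) inclusive
  edge (0, 18)→(3, 0): d=(3,-18) inclusive
    (1,0)@(3, 1): e=[7,140,3] → #
    (2,0)@(5, 1): e=[-9,120,39] → ·
    (8,0)@(17, 1): e=[-105,0,255] → ·  [on edge]
    (1,1)@(3, 3): e=[21,120,9] → #
    (2,1)@(5, 3): e=[5,100,45] → #
    (3,1)@(7, 3): e=[-11,80,81] → ·
    (7,1)@(15, 3): e=[-75,0,225] → ·  [on edge]
    (1,2)@(3, 5): e=[35,100,15] → #
    (3,2)@(7, 5): e=[3,60,87] → #
    (4,2)@(9, 5): e=[-13,40,123] → ·
    (6,2)@(13, 5): e=[-45,0,195] → ·  [on edge]
    (1,3)@(3, 7): e=[49,80,21] → #
    (5,3)@(11, 7): e=[-15,0,165] → ·  [on edge]
    (4,4)@(9, 9): e=[15,0,135] → #  [on edge]
    (3,5)@(7, 11): e=[45,0,105] → #  [on edge]
    (2,6)@(5, 13): e=[75,0,75] → #  [on edge]
    (1,7)@(3, 15): e=[105,0,45] → #  [on edge]
    (0,8)@(1, 17): e=[135,0,15] → #  [on edge]
  covered (23 px):
    · # · · · · · · · · · ·
    · # # · · · · · · · · ·
    · # # # · · · · · · · ·
    · # # # # · · · · · · ·
    · # # # # · · · · · · ·
    · # # # · · · · · · · ·
    # # # · · · · · · · · ·
    # # · · · · · · · · · ·
    # · · · · · · · · · · ·
    · · · · · · · · · · · ·
    · · · · · · · · · · · ·

Result: 69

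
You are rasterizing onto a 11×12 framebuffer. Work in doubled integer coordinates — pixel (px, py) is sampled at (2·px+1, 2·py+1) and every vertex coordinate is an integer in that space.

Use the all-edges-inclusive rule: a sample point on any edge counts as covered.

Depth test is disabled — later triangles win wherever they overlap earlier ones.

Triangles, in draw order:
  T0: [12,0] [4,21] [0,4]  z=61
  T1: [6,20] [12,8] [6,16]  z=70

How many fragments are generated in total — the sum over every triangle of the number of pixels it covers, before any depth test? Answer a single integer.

T0:
  2·area = 220
  edge (12, 0)→(4, 21): d=(-8,21) inclusive
  edge (4, 21)→(0, 4): d=(-4,-17) inclusive
  edge (0, 4)→(12, 0): d=(12,-4) inclusive
    (4,0)@(9, 1): e=[55,165,0] → █  [on edge]
    (5,0)@(11, 1): e=[13,199,8] → █
    (6,0)@(13, 1): e=[-29,233,16] → ·
    (1,1)@(3, 3): e=[165,55,0] → █  [on edge]
    (2,1)@(5, 3): e=[123,89,8] → █
    (3,1)@(7, 3): e=[81,123,16] → █
    (5,1)@(11, 3): e=[-3,191,32] → ·
    (0,2)@(1, 5): e=[191,13,16] → █
    (5,2)@(11, 5): e=[-19,183,56] → ·
    (0,3)@(1, 7): e=[175,5,40] → █
    (5,3)@(11, 7): e=[-35,175,80] → ·
    (0,4)@(1, 9): e=[159,-3,64] → ·
  covered (28 px):
    · · · · █ █ · · · · ·
    · █ █ █ █ · · · · · ·
    █ █ █ █ █ · · · · · ·
    █ █ █ █ █ · · · · · ·
    · █ █ █ · · · · · · ·
    · █ █ █ · · · · · · ·
    · █ █ █ · · · · · · ·
    · █ █ · · · · · · · ·
    · · █ · · · · · · · ·
    · · · · · · · · · · ·
    · · · · · · · · · · ·
    · · · · · · · · · · ·
T1:
  2·area = 24  (B↔C swapped to make it positive)
  edge (6, 20)→(6, 16): d=(0,-4) inclusive
  edge (6, 16)→(12, 8): d=(6,-8) inclusive
  edge (12, 8)→(6, 20): d=(-6,12) inclusive
    (4,6)@(9, 13): e=[12,6,6] → █
    (5,6)@(11, 13): e=[20,22,-18] → ·
    (3,7)@(7, 15): e=[4,2,18] → █
    (4,7)@(9, 15): e=[12,18,-6] → ·
    (3,8)@(7, 17): e=[4,14,6] → █
    (4,8)@(9, 17): e=[12,30,-18] → ·
    (3,9)@(7, 19): e=[4,26,-6] → ·
  covered (3 px):
    · · · · · · · · · · ·
    · · · · · · · · · · ·
    · · · · · · · · · · ·
    · · · · · · · · · · ·
    · · · · · · · · · · ·
    · · · · · · · · · · ·
    · · · · █ · · · · · ·
    · · · █ · · · · · · ·
    · · · █ · · · · · · ·
    · · · · · · · · · · ·
    · · · · · · · · · · ·
    · · · · · · · · · · ·

Final: 31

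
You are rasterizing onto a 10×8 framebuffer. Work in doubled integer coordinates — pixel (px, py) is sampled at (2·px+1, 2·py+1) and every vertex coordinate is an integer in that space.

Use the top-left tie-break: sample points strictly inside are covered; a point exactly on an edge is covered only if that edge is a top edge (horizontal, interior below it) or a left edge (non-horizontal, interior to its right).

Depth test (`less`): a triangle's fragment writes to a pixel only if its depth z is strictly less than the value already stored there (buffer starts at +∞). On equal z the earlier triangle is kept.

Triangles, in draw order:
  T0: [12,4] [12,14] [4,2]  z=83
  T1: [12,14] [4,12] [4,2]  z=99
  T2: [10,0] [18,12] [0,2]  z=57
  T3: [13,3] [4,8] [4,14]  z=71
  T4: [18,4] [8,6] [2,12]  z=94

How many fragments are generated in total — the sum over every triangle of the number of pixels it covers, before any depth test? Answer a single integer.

T0:
  2·area = 80
  edge (12, 4)→(12, 14): d=(0,10) right/bottom  bias=-1
  edge (12, 14)→(4, 2): d=(-8,-12) top-left  bias=+0
  edge (4, 2)→(12, 4): d=(8,2) right/bottom  bias=-1
    (2,1)@(5, 3): e=[70,4,6] → █
    (3,1)@(7, 3): e=[50,28,2] → █
    (4,1)@(9, 3): e=[30,52,-2] → ·
    (2,2)@(5, 5): e=[70,-12,22] → ·
    (3,2)@(7, 5): e=[50,12,18] → █
    (4,2)@(9, 5): e=[30,36,14] → █
    (5,2)@(11, 5): e=[10,60,10] → █
    (6,2)@(13, 5): e=[-10,84,6] → ·
    (3,3)@(7, 7): e=[50,-4,34] → ·
    (4,3)@(9, 7): e=[30,20,30] → █
    (6,3)@(13, 7): e=[-10,68,22] → ·
    (4,4)@(9, 9): e=[30,4,46] → █
  covered (10 px):
    · · · · · · · · · ·
    · · █ █ · · · · · ·
    · · · █ █ █ · · · ·
    · · · · █ █ · · · ·
    · · · · █ █ · · · ·
    · · · · · █ · · · ·
    · · · · · · · · · ·
    · · · · · · · · · ·
T1:
  2·area = 80
  edge (12, 14)→(4, 12): d=(-8,-2) top-left  bias=+0
  edge (4, 12)→(4, 2): d=(0,-10) top-left  bias=+0
  edge (4, 2)→(12, 14): d=(8,12) right/bottom  bias=-1
    (2,2)@(5, 5): e=[58,10,12] → █
    (3,2)@(7, 5): e=[62,30,-12] → ·
    (2,3)@(5, 7): e=[42,10,28] → █
    (3,3)@(7, 7): e=[46,30,4] → █
    (4,3)@(9, 7): e=[50,50,-20] → ·
    (2,4)@(5, 9): e=[26,10,44] → █
    (4,4)@(9, 9): e=[34,50,-4] → ·
    (2,5)@(5, 11): e=[10,10,60] → █
    (4,5)@(9, 11): e=[18,50,12] → █
    (5,5)@(11, 11): e=[22,70,-12] → ·
    (2,6)@(5, 13): e=[-6,10,76] → ·
    (3,6)@(7, 13): e=[-2,30,52] → ·
  covered (10 px):
    · · · · · · · · · ·
    · · · · · · · · · ·
    · · █ · · · · · · ·
    · · █ █ · · · · · ·
    · · █ █ · · · · · ·
    · · █ █ █ · · · · ·
    · · · · █ █ · · · ·
    · · · · · · · · · ·
T2:
  2·area = 136
  edge (10, 0)→(18, 12): d=(8,12) right/bottom  bias=-1
  edge (18, 12)→(0, 2): d=(-18,-10) top-left  bias=+0
  edge (0, 2)→(10, 0): d=(10,-2) top-left  bias=+0
    (2,0)@(5, 1): e=[68,68,0] → █  [on edge]
    (3,0)@(7, 1): e=[44,88,4] → █
    (4,0)@(9, 1): e=[20,108,8] → █
    (5,0)@(11, 1): e=[-4,128,12] → ·
    (1,1)@(3, 3): e=[108,12,16] → █
    (5,1)@(11, 3): e=[12,92,32] → █
    (6,1)@(13, 3): e=[-12,112,36] → ·
    (1,2)@(3, 5): e=[124,-24,36] → ·
    (2,2)@(5, 5): e=[100,-4,40] → ·
    (3,2)@(7, 5): e=[76,16,44] → █
    (6,2)@(13, 5): e=[4,76,56] → █
    (7,2)@(15, 5): e=[-20,96,60] → ·
    (4,3)@(9, 7): e=[68,0,68] → █  [on edge]
  covered (18 px):
    · · █ █ █ · · · · ·
    · █ █ █ █ █ · · · ·
    · · · █ █ █ █ · · ·
    · · · · █ █ █ · · ·
    · · · · · · █ █ · ·
    · · · · · · · · █ ·
    · · · · · · · · · ·
    · · · · · · · · · ·
T3:
  2·area = 54  (B↔C swapped to make it positive)
  edge (13, 3)→(4, 14): d=(-9,11) right/bottom  bias=-1
  edge (4, 14)→(4, 8): d=(0,-6) top-left  bias=+0
  edge (4, 8)→(13, 3): d=(9,-5) top-left  bias=+0
    (6,1)@(13, 3): e=[0,54,0] → ·  [on edge]
    (5,2)@(11, 5): e=[4,42,8] → █
    (6,2)@(13, 5): e=[-18,54,18] → ·
    (3,3)@(7, 7): e=[30,18,6] → █
    (4,3)@(9, 7): e=[8,30,16] → █
    (5,3)@(11, 7): e=[-14,42,26] → ·
    (2,4)@(5, 9): e=[34,6,14] → █
    (4,4)@(9, 9): e=[-10,30,34] → ·
    (2,5)@(5, 11): e=[16,6,32] → █
    (3,5)@(7, 11): e=[-6,18,42] → ·
    (2,6)@(5, 13): e=[-2,6,50] → ·
  covered (6 px):
    · · · · · · · · · ·
    · · · · · · · · · ·
    · · · · · █ · · · ·
    · · · █ █ · · · · ·
    · · █ █ · · · · · ·
    · · █ · · · · · · ·
    · · · · · · · · · ·
    · · · · · · · · · ·
T4:
  2·area = 48  (B↔C swapped to make it positive)
  edge (18, 4)→(2, 12): d=(-16,8) right/bottom  bias=-1
  edge (2, 12)→(8, 6): d=(6,-6) top-left  bias=+0
  edge (8, 6)→(18, 4): d=(10,-2) top-left  bias=+0
    (6,0)@(13, 1): e=[88,0,-40] → ·  [on edge]
    (5,1)@(11, 3): e=[72,0,-24] → ·  [on edge]
    (4,2)@(9, 5): e=[56,0,-8] → ·  [on edge]
    (6,2)@(13, 5): e=[24,24,0] → █  [on edge]
    (7,2)@(15, 5): e=[8,36,4] → █
    (8,2)@(17, 5): e=[-8,48,8] → ·
    (1,3)@(3, 7): e=[72,-24,0] → ·  [on edge]
    (3,3)@(7, 7): e=[40,0,8] → █  [on edge]
    (4,3)@(9, 7): e=[24,12,12] → █
    (5,3)@(11, 7): e=[8,24,16] → █
    (6,3)@(13, 7): e=[-8,36,20] → ·
    (7,3)@(15, 7): e=[-24,48,24] → ·
    (2,4)@(5, 9): e=[24,0,24] → █  [on edge]
    (1,5)@(3, 11): e=[8,0,40] → █  [on edge]
    (0,6)@(1, 13): e=[-8,0,56] → ·  [on edge]
  covered (8 px):
    · · · · · · · · · ·
    · · · · · · · · · ·
    · · · · · · █ █ · ·
    · · · █ █ █ · · · ·
    · · █ █ · · · · · ·
    · █ · · · · · · · ·
    · · · · · · · · · ·
    · · · · · · · · · ·

Final: 52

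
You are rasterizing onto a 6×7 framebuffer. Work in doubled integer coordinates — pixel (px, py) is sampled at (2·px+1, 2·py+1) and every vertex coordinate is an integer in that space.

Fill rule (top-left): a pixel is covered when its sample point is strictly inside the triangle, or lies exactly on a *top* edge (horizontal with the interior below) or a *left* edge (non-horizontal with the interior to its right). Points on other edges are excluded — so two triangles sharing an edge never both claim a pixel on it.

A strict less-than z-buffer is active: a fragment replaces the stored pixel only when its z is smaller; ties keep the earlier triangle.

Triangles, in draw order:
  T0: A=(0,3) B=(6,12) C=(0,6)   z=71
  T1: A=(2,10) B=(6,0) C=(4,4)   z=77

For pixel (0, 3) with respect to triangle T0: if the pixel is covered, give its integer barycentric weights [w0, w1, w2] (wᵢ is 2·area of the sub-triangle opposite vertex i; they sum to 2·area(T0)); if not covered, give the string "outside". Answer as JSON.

T0:
  2·area = 18
  edge (0, 3)→(6, 12): d=(6,9) right/bottom  bias=-1
  edge (6, 12)→(0, 6): d=(-6,-6) top-left  bias=+0
  edge (0, 6)→(0, 3): d=(0,-3) top-left  bias=+0
    (0,2)@(1, 5): e=[3,12,3] → █
    (1,2)@(3, 5): e=[-15,24,9] → ·
    (0,3)@(1, 7): e=[15,0,3] → █  [on edge]
    (1,3)@(3, 7): e=[-3,12,9] → ·
    (0,4)@(1, 9): e=[27,-12,3] → ·
    (1,4)@(3, 9): e=[9,0,9] → █  [on edge]
    (2,4)@(5, 9): e=[-9,12,15] → ·
    (1,5)@(3, 11): e=[21,-12,9] → ·
    (2,5)@(5, 11): e=[3,0,15] → █  [on edge]
    (3,5)@(7, 11): e=[-15,12,21] → ·
    (2,6)@(5, 13): e=[15,-12,15] → ·
    (3,6)@(7, 13): e=[-3,0,21] → ·  [on edge]
  covered (4 px):
    · · · · · ·
    · · · · · ·
    █ · · · · ·
    █ · · · · ·
    · █ · · · ·
    · · █ · · ·
    · · · · · ·
T1:
  2·area = 4  (B↔C swapped to make it positive)
  edge (2, 10)→(4, 4): d=(2,-6) top-left  bias=+0
  edge (4, 4)→(6, 0): d=(2,-4) top-left  bias=+0
  edge (6, 0)→(2, 10): d=(-4,10) right/bottom  bias=-1
    (2,0)@(5, 1): e=[0,-2,6] → ·  [on edge]
    (1,3)@(3, 7): e=[0,2,2] → █  [on edge]
    (2,3)@(5, 7): e=[12,10,-18] → ·
    (1,4)@(3, 9): e=[4,6,-6] → ·
    (0,6)@(1, 13): e=[0,6,-2] → ·  [on edge]
  covered (1 px):
    · · · · · ·
    · · · · · ·
    · · · · · ·
    · █ · · · ·
    · · · · · ·
    · · · · · ·
    · · · · · ·

Answer: [0,3,15]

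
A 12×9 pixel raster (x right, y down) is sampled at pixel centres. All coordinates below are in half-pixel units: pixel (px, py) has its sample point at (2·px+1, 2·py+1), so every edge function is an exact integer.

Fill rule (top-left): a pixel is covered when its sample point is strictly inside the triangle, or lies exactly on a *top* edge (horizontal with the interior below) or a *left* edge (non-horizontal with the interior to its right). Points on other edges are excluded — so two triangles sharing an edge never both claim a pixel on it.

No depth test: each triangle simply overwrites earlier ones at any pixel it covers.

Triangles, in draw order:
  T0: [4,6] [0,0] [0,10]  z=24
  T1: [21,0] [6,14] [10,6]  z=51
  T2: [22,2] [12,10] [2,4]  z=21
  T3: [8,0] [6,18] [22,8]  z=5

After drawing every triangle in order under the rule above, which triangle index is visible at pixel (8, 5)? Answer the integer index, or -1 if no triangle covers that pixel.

T0:
  2·area = 40  (B↔C swapped to make it positive)
  edge (4, 6)→(0, 10): d=(-4,4) right/bottom  bias=-1
  edge (0, 10)→(0, 0): d=(0,-10) top-left  bias=+0
  edge (0, 0)→(4, 6): d=(4,6) right/bottom  bias=-1
    (4,0)@(9, 1): e=[0,90,-50] → ·  [on edge]
    (0,1)@(1, 3): e=[24,10,6] → █
    (1,1)@(3, 3): e=[16,30,-6] → ·
    (3,1)@(7, 3): e=[0,70,-30] → ·  [on edge]
    (0,2)@(1, 5): e=[16,10,14] → █
    (1,2)@(3, 5): e=[8,30,2] → █
    (2,2)@(5, 5): e=[0,50,-10] → ·  [on edge]
    (0,3)@(1, 7): e=[8,10,22] → █
    (1,3)@(3, 7): e=[0,30,10] → ·  [on edge]
    (0,4)@(1, 9): e=[0,10,30] → ·  [on edge]
  covered (4 px):
    · · · · · · · · · · · ·
    █ · · · · · · · · · · ·
    █ █ · · · · · · · · · ·
    █ · · · · · · · · · · ·
    · · · · · · · · · · · ·
    · · · · · · · · · · · ·
    · · · · · · · · · · · ·
    · · · · · · · · · · · ·
    · · · · · · · · · · · ·
T1:
  2·area = 64
  edge (21, 0)→(6, 14): d=(-15,14) right/bottom  bias=-1
  edge (6, 14)→(10, 6): d=(4,-8) top-left  bias=+0
  edge (10, 6)→(21, 0): d=(11,-6) top-left  bias=+0
    (8,1)@(17, 3): e=[11,44,9] → █
    (9,1)@(19, 3): e=[-17,60,21] → ·
    (6,2)@(13, 5): e=[37,20,7] → █
    (7,2)@(15, 5): e=[9,36,19] → █
    (8,2)@(17, 5): e=[-19,52,31] → ·
    (5,3)@(11, 7): e=[35,12,17] → █
    (7,3)@(15, 7): e=[-21,44,41] → ·
    (4,4)@(9, 9): e=[33,4,27] → █
    (6,4)@(13, 9): e=[-23,36,51] → ·
    (4,5)@(9, 11): e=[3,12,49] → █
    (5,5)@(11, 11): e=[-25,28,61] → ·
    (3,6)@(7, 13): e=[1,4,59] → █
  covered (9 px):
    · · · · · · · · · · · ·
    · · · · · · · · █ · · ·
    · · · · · · █ █ · · · ·
    · · · · · █ █ · · · · ·
    · · · · █ █ · · · · · ·
    · · · · █ · · · · · · ·
    · · · █ · · · · · · · ·
    · · · · · · · · · · · ·
    · · · · · · · · · · · ·
T2:
  2·area = 140
  edge (22, 2)→(12, 10): d=(-10,8) right/bottom  bias=-1
  edge (12, 10)→(2, 4): d=(-10,-6) top-left  bias=+0
  edge (2, 4)→(22, 2): d=(20,-2) top-left  bias=+0
    (6,1)@(13, 3): e=[62,76,2] → █
    (7,1)@(15, 3): e=[46,88,6] → █
    (8,1)@(17, 3): e=[30,100,10] → █
    (9,1)@(19, 3): e=[14,112,14] → █
    (10,1)@(21, 3): e=[-2,124,18] → ·
    (2,2)@(5, 5): e=[106,8,26] → █
    (3,2)@(7, 5): e=[90,20,30] → █
    (4,2)@(9, 5): e=[74,32,34] → █
    (5,2)@(11, 5): e=[58,44,38] → █
    (9,2)@(19, 5): e=[-6,92,54] → ·
    (2,3)@(5, 7): e=[86,-12,66] → ·
    (3,3)@(7, 7): e=[70,0,70] → █  [on edge]
    (8,6)@(17, 13): e=[-70,0,210] → ·  [on edge]
  covered (18 px):
    · · · · · · · · · · · ·
    · · · · · · █ █ █ █ · ·
    · · █ █ █ █ █ █ █ · · ·
    · · · █ █ █ █ █ · · · ·
    · · · · · █ █ · · · · ·
    · · · · · · · · · · · ·
    · · · · · · · · · · · ·
    · · · · · · · · · · · ·
    · · · · · · · · · · · ·
T3:
  2·area = 268  (B↔C swapped to make it positive)
  edge (8, 0)→(22, 8): d=(14,8) right/bottom  bias=-1
  edge (22, 8)→(6, 18): d=(-16,10) right/bottom  bias=-1
  edge (6, 18)→(8, 0): d=(2,-18) top-left  bias=+0
    (4,0)@(9, 1): e=[6,242,20] → █
    (5,0)@(11, 1): e=[-10,222,56] → ·
    (4,1)@(9, 3): e=[34,210,24] → █
    (5,1)@(11, 3): e=[18,190,60] → █
    (6,1)@(13, 3): e=[2,170,96] → █
    (7,1)@(15, 3): e=[-14,150,132] → ·
    (4,2)@(9, 5): e=[62,178,28] → █
    (7,2)@(15, 5): e=[14,118,136] → █
    (8,2)@(17, 5): e=[-2,98,172] → ·
    (4,3)@(9, 7): e=[90,146,32] → █
    (8,3)@(17, 7): e=[26,66,176] → █
    (9,3)@(19, 7): e=[10,46,212] → █
    (3,4)@(7, 9): e=[134,134,0] → █  [on edge]
  covered (34 px):
    · · · · █ · · · · · · ·
    · · · · █ █ █ · · · · ·
    · · · · █ █ █ █ · · · ·
    · · · · █ █ █ █ █ █ · ·
    · · · █ █ █ █ █ █ █ · ·
    · · · █ █ █ █ █ █ · · ·
    · · · █ █ █ █ · · · · ·
    · · · █ █ · · · · · · ·
    · · · █ · · · · · · · ·

Z-buffer (winner per pixel, '.' = empty):
  . . . . 3 . . . . . . .
  0 . . . 3 3 3 2 2 2 . .
  0 0 2 2 3 3 3 3 2 . . .
  0 . . 2 3 3 3 3 3 3 . .
  . . . 3 3 3 3 3 3 3 . .
  . . . 3 3 3 3 3 3 . . .
  . . . 3 3 3 3 . . . . .
  . . . 3 3 . . . . . . .
  . . . 3 . . . . . . . .

Answer: 3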